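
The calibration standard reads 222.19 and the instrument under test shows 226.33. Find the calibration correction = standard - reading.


Correction = standard - reading
= 222.19 - 226.33
= -4.1400

-4.1400


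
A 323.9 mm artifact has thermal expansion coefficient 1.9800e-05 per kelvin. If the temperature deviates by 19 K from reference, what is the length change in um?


dL = L * alpha * dT
= 323.9 * 1.9800e-05 * 19
= 0.1218512 mm
dL_um = 0.1218512 * 1000 = 121.8512 um

121.8512


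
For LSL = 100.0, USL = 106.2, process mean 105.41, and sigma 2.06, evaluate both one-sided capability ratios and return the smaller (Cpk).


Cpu = (USL - mean) / (3*sigma) = (106.2 - 105.41) / (3*2.06) = 0.1278
Cpl = (mean - LSL) / (3*sigma) = (105.41 - 100.0) / (3*2.06) = 0.8754
Cpk = min(Cpu, Cpl) = 0.1278

0.1278


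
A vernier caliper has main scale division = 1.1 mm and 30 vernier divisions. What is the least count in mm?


LC = MSD / n_div
= 1.1 / 30
= 0.0367

0.0367


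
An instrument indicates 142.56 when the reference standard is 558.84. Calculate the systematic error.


Systematic error = measured - true
= 142.56 - 558.84
= -416.2800

-416.2800


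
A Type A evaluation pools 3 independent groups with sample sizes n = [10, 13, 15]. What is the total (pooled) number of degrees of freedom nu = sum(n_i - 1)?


nu = sum_i (n_i - 1)
nu = ((10 - 1) + (13 - 1) + (15 - 1))
nu = 9 + 12 + 14
nu = 35

35


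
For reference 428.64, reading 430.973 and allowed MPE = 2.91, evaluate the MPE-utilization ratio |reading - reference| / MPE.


e = indication - reference = 430.973 - 428.64 = 2.3330
|e| = 2.3330
ratio = |e| / MPE = 2.3330 / 2.91
ratio = 0.8017

0.8017


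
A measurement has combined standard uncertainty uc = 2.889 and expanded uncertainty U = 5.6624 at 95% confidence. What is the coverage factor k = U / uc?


k = U / uc
k = 5.6624 / 2.889
k = 1.96

1.96


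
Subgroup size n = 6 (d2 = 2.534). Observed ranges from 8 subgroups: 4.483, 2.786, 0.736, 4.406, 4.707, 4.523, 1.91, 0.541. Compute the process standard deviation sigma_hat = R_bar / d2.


R_bar = (4.483 + 2.786 + 0.736 + 4.406 + 4.707 + 4.523 + 1.91 + 0.541) / 8
R_bar = 24.092 / 8 = 3.0115
sigma_hat = R_bar / d2 = 3.0115 / 2.534 = 1.1884

1.1884


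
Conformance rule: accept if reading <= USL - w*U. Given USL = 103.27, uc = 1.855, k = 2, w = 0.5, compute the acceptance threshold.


U = k * uc = 2 * 1.855 = 3.71
guard band g = w * U = 0.5 * 3.71 = 1.855
AL = USL - g = 103.27 - 1.855
AL = 101.4150

101.4150


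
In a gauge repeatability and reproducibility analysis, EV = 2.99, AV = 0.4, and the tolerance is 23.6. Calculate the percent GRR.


GRR = sqrt(EV^2 + AV^2) = sqrt(2.99^2 + 0.4^2) = 3.0166372
%GRR = GRR / tol * 100 = 3.0166372 / 23.6 * 100
%GRR = 12.7824

12.7824


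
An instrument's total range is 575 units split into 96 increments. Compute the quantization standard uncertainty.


resolution = range / divisions
resolution = 575 / 96 = 5.9895833
u_res = resolution / (2*sqrt(3))
u_res = 5.9895833 / 3.4641016
u_res = 1.7290

1.7290


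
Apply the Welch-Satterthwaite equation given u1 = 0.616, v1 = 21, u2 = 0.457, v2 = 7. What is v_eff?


uc = sqrt(u1^2 + u2^2) = sqrt(0.616^2 + 0.457^2) = 0.76701043
v_eff = uc^4 / (u1^4/v1 + u2^4/v2)
= 0.76701043^4 / (0.616^4/21 + 0.457^4/7)
= 0.34610277 / 0.013087646
v_eff = 26.4450

26.4450


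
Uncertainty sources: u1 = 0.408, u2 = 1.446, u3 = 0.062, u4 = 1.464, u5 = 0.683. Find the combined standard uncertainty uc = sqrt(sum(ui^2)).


uc = sqrt(0.408^2 + 1.446^2 + 0.062^2 + 1.464^2 + 0.683^2)
uc = sqrt(4.871009)
uc = 2.2070

2.2070


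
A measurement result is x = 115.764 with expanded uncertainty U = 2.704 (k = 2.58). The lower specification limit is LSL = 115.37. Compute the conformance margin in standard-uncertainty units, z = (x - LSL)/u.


u = U / k = 2.704 / 2.58 = 1.048062
margin = |LSL - x| = |115.37 - 115.764| = 0.394
z = margin / u = 0.394 / 1.048062
z = 0.3759

0.3759


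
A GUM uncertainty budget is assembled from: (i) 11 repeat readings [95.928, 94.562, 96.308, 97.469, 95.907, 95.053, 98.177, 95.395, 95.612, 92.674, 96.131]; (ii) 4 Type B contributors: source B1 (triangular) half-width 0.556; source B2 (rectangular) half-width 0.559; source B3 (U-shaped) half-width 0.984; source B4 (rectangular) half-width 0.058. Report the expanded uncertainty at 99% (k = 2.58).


mean = (95.928 + 94.562 + 96.308 + 97.469 + 95.907 + 95.053 + 98.177 + 95.395 + 95.612 + 92.674 + 96.131) / 11 = 95.74690909
s = sqrt(sum((x - mean)^2)/(n-1)) = 1.4443698
u_A = s / sqrt(n) = 1.4443698 / sqrt(11) = 0.43549388
u_B1 = 0.556 / sqrt(6) = 0.22698605
u_B2 = 0.559 / sqrt(3) = 0.3227388
u_B3 = 0.984 / sqrt(2) = 0.69579307
u_B4 = 0.058 / sqrt(3) = 0.033486316
uc = sqrt(0.43549388^2 + 0.22698605^2 + 0.3227388^2 + 0.69579307^2 + 0.033486316^2) = 0.9113656
U = k * uc = 2.58 * 0.9113656
U = 2.3513

2.3513


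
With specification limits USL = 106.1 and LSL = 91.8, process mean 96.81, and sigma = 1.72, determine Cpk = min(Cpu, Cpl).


Cpu = (USL - mean) / (3*sigma) = (106.1 - 96.81) / (3*1.72) = 1.8004
Cpl = (mean - LSL) / (3*sigma) = (96.81 - 91.8) / (3*1.72) = 0.9709
Cpk = min(Cpu, Cpl) = 0.9709

0.9709


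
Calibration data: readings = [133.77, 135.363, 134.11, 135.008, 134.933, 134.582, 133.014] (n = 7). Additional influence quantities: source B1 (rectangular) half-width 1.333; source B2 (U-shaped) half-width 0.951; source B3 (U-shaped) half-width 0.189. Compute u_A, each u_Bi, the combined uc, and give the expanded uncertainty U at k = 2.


mean = (133.77 + 135.363 + 134.11 + 135.008 + 134.933 + 134.582 + 133.014) / 7 = 134.3971429
s = sqrt(sum((x - mean)^2)/(n-1)) = 0.81814677
u_A = s / sqrt(n) = 0.81814677 / sqrt(7) = 0.30923041
u_B1 = 1.333 / sqrt(3) = 0.76960791
u_B2 = 0.951 / sqrt(2) = 0.67245855
u_B3 = 0.189 / sqrt(2) = 0.13364318
uc = sqrt(0.30923041^2 + 0.76960791^2 + 0.67245855^2 + 0.13364318^2) = 1.0760952
U = k * uc = 2 * 1.0760952
U = 2.1522

2.1522


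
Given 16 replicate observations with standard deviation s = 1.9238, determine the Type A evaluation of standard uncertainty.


u_A = s / sqrt(n)
u_A = 1.9238 / sqrt(16)
u_A = 1.9238 / 4
u_A = 0.4809

0.4809


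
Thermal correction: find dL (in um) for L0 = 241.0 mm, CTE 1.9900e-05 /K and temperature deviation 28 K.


dL = L * alpha * dT
= 241.0 * 1.9900e-05 * 28
= 0.1342852 mm
dL_um = 0.1342852 * 1000 = 134.2852 um

134.2852


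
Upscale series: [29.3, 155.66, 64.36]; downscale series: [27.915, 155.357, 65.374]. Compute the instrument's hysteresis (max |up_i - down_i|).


|29.3 - 27.915| = 1.3850
|155.66 - 155.357| = 0.3030
|64.36 - 65.374| = 1.0140
hysteresis = max(diffs) = 1.3850

1.3850


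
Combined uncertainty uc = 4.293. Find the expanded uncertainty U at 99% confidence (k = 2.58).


U = k * uc
U = 2.58 * 4.293
U = 11.0759

11.0759


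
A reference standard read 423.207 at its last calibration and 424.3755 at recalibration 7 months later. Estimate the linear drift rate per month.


rate = (v2 - v1) / months
= (424.3755 - 423.207) / 7
= 1.1685 / 7
= 0.1669

0.1669


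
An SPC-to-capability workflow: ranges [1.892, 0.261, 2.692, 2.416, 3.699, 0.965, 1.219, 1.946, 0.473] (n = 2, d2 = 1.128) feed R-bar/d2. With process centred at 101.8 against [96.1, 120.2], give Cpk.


R_bar = (1.892 + 0.261 + 2.692 + 2.416 + 3.699 + 0.965 + 1.219 + 1.946 + 0.473) / 9 = 1.7292222
sigma = R_bar / d2 = 1.7292222 / 1.128 = 1.5329984
Cp = (USL - LSL)/(6*sigma) = (120.2 - 96.1)/(6*1.5329984) = 2.6201
Cpu = (120.2 - 101.8)/(3*1.5329984) = 4.0009
Cpl = (101.8 - 96.1)/(3*1.5329984) = 1.2394
Cpk = min(Cpu, Cpl) = 1.2394

1.2394


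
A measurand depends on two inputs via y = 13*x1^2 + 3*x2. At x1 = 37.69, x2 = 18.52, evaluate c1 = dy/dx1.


y = 13*x1^2 + 3*x2
dy/dx1 = 2*13*x1
Evaluate at x1 = 37.69: c1 = 26 * 37.69
c1 = 979.9400

979.9400


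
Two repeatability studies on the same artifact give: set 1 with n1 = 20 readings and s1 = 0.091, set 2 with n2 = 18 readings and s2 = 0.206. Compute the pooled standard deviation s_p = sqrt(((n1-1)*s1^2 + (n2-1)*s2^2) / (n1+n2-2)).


s_p = sqrt(((n1-1)*s1^2 + (n2-1)*s2^2) / (n1+n2-2))
numerator = (20-1)*0.091^2 + (18-1)*0.206^2 = 0.157339 + 0.721412 = 0.878751
denominator = 20 + 18 - 2 = 36
s_p^2 = 0.878751 / 36 = 0.02440975
s_p = sqrt(0.02440975) = 0.1562

0.1562


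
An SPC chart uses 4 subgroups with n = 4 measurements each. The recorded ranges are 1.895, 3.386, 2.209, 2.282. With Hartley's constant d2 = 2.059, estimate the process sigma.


R_bar = (1.895 + 3.386 + 2.209 + 2.282) / 4
R_bar = 9.772 / 4 = 2.443
sigma_hat = R_bar / d2 = 2.443 / 2.059 = 1.1865

1.1865


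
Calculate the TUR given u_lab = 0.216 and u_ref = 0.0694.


TUR = u_lab / u_ref
= 0.216 / 0.0694
= 3.1124

3.1124


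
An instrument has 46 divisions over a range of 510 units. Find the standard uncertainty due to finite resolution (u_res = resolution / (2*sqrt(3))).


resolution = range / divisions
resolution = 510 / 46 = 11.086957
u_res = resolution / (2*sqrt(3))
u_res = 11.086957 / 3.4641016
u_res = 3.2005

3.2005


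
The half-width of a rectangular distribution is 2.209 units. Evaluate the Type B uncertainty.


u_B = half_width / sqrt(3)
u_B = 2.209 / 1.7320508
u_B = 1.2754

1.2754


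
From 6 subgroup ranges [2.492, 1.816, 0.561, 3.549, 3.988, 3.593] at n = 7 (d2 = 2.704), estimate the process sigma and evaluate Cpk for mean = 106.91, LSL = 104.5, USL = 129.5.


R_bar = (2.492 + 1.816 + 0.561 + 3.549 + 3.988 + 3.593) / 6 = 2.6665
sigma = R_bar / d2 = 2.6665 / 2.704 = 0.98613166
Cp = (USL - LSL)/(6*sigma) = (129.5 - 104.5)/(6*0.98613166) = 4.2253
Cpu = (129.5 - 106.91)/(3*0.98613166) = 7.6359
Cpl = (106.91 - 104.5)/(3*0.98613166) = 0.8146
Cpk = min(Cpu, Cpl) = 0.8146

0.8146


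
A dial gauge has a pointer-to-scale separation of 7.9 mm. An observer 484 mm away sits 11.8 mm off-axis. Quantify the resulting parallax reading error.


error = h * offset / d
= 7.9 * 11.8 / 484
= 0.1926

0.1926


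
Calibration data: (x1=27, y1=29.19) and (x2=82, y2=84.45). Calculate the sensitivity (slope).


slope = (y2 - y1) / (x2 - x1)
= (84.45 - 29.19) / (82 - 27)
= 55.2600 / 55
= 1.0047

1.0047


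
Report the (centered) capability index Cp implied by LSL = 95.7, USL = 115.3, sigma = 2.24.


Cp = (USL - LSL) / (6 * sigma)
= (115.3 - 95.7) / (6 * 2.24)
= 19.6000 / 13.4400
= 1.4583

1.4583


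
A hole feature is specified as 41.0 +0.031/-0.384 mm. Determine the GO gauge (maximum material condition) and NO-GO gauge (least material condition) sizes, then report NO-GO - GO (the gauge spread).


GO = nominal - lower_tol (smallest hole = maximum material condition)
GO = 41.0 - 0.384 = 40.616
NO-GO = nominal + upper_tol (largest hole = least material condition)
NO-GO = 41.0 + 0.031 = 41.031
spread = NO-GO - GO = 41.031 - 40.616 = 0.4150

0.4150


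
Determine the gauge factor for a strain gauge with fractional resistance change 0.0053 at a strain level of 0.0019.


GF = (dR/R) / epsilon
= 0.0053 / 0.0019
= 2.7895

2.7895


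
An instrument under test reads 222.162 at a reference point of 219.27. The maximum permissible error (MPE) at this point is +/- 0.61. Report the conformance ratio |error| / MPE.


e = indication - reference = 222.162 - 219.27 = 2.8920
|e| = 2.8920
ratio = |e| / MPE = 2.8920 / 0.61
ratio = 4.7410

4.7410


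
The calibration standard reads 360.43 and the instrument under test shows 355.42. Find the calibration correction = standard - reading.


Correction = standard - reading
= 360.43 - 355.42
= 5.0100

5.0100


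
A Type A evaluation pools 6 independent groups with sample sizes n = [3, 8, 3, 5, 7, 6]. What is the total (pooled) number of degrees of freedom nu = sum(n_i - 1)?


nu = sum_i (n_i - 1)
nu = ((3 - 1) + (8 - 1) + (3 - 1) + (5 - 1) + (7 - 1) + (6 - 1))
nu = 2 + 7 + 2 + 4 + 6 + 5
nu = 26

26


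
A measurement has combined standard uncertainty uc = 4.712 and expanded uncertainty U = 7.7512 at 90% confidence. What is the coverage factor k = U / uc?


k = U / uc
k = 7.7512 / 4.712
k = 1.645

1.645


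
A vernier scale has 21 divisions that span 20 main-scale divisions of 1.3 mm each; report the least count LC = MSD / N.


LC = MSD / n_div
= 1.3 / 21
= 0.0619

0.0619


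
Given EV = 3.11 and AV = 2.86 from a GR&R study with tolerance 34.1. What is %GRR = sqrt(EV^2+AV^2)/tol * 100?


GRR = sqrt(EV^2 + AV^2) = sqrt(3.11^2 + 2.86^2) = 4.2251272
%GRR = GRR / tol * 100 = 4.2251272 / 34.1 * 100
%GRR = 12.3904

12.3904


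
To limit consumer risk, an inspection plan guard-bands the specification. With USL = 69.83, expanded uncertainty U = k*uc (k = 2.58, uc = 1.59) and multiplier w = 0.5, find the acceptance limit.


U = k * uc = 2.58 * 1.59 = 4.1022
guard band g = w * U = 0.5 * 4.1022 = 2.0511
AL = USL - g = 69.83 - 2.0511
AL = 67.7789

67.7789


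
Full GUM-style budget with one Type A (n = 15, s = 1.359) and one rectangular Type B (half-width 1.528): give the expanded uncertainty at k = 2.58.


u_A = s / sqrt(n) = 1.359 / sqrt(15) = 0.35089229
u_B = half_width / sqrt(3) = 1.528 / sqrt(3) = 0.88219121
uc = sqrt(u_A^2 + u_B^2) = sqrt(0.35089229^2 + 0.88219121^2) = 0.94941389
U = k * uc = 2.58 * 0.94941389
U = 2.4495

2.4495


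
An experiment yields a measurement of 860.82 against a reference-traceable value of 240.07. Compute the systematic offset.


Systematic error = measured - true
= 860.82 - 240.07
= 620.7500

620.7500


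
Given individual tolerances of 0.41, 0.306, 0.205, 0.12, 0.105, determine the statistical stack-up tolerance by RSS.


RSS = sqrt(0.41^2 + 0.306^2 + 0.205^2 + 0.12^2 + 0.105^2)
= sqrt(0.329186)
= 0.5737

0.5737


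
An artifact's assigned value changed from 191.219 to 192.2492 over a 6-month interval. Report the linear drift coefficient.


rate = (v2 - v1) / months
= (192.2492 - 191.219) / 6
= 1.0302 / 6
= 0.1717

0.1717


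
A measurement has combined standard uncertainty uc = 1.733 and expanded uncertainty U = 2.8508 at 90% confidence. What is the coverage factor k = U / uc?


k = U / uc
k = 2.8508 / 1.733
k = 1.645

1.645


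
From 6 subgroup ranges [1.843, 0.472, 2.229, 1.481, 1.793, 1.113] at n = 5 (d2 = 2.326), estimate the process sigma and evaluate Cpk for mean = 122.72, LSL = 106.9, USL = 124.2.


R_bar = (1.843 + 0.472 + 2.229 + 1.481 + 1.793 + 1.113) / 6 = 1.4885
sigma = R_bar / d2 = 1.4885 / 2.326 = 0.63993981
Cp = (USL - LSL)/(6*sigma) = (124.2 - 106.9)/(6*0.63993981) = 4.5056
Cpu = (124.2 - 122.72)/(3*0.63993981) = 0.7709
Cpl = (122.72 - 106.9)/(3*0.63993981) = 8.2404
Cpk = min(Cpu, Cpl) = 0.7709

0.7709


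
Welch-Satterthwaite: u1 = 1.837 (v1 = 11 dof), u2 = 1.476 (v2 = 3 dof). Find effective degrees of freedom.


uc = sqrt(u1^2 + u2^2) = sqrt(1.837^2 + 1.476^2) = 2.3565112
v_eff = uc^4 / (u1^4/v1 + u2^4/v2)
= 2.3565112^4 / (1.837^4/11 + 1.476^4/3)
= 30.83742 / 2.6173114
v_eff = 11.7821

11.7821


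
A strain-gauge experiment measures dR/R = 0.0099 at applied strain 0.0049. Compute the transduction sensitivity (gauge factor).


GF = (dR/R) / epsilon
= 0.0099 / 0.0049
= 2.0204

2.0204


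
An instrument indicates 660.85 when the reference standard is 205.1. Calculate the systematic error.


Systematic error = measured - true
= 660.85 - 205.1
= 455.7500

455.7500


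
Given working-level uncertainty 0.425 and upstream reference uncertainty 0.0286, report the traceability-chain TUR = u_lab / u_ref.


TUR = u_lab / u_ref
= 0.425 / 0.0286
= 14.8601

14.8601


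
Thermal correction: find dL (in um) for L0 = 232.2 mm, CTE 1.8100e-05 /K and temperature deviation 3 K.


dL = L * alpha * dT
= 232.2 * 1.8100e-05 * 3
= 0.0126085 mm
dL_um = 0.0126085 * 1000 = 12.6085 um

12.6085


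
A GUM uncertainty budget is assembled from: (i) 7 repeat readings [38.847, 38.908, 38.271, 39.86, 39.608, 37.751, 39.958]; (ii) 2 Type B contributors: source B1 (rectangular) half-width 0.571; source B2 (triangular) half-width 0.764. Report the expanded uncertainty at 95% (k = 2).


mean = (38.847 + 38.908 + 38.271 + 39.86 + 39.608 + 37.751 + 39.958) / 7 = 39.029
s = sqrt(sum((x - mean)^2)/(n-1)) = 0.8311093
u_A = s / sqrt(n) = 0.8311093 / sqrt(7) = 0.31412979
u_B1 = 0.571 / sqrt(3) = 0.329667
u_B2 = 0.764 / sqrt(6) = 0.31190169
uc = sqrt(0.31412979^2 + 0.329667^2 + 0.31190169^2) = 0.5519425
U = k * uc = 2 * 0.5519425
U = 1.1039

1.1039


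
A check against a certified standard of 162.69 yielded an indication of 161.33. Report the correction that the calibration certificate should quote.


Correction = standard - reading
= 162.69 - 161.33
= 1.3600

1.3600


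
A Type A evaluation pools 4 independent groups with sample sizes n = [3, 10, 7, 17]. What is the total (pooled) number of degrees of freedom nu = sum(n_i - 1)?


nu = sum_i (n_i - 1)
nu = ((3 - 1) + (10 - 1) + (7 - 1) + (17 - 1))
nu = 2 + 9 + 6 + 16
nu = 33

33


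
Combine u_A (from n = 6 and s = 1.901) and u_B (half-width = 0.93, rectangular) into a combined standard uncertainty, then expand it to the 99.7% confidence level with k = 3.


u_A = s / sqrt(n) = 1.901 / sqrt(6) = 0.77608
u_B = half_width / sqrt(3) = 0.93 / sqrt(3) = 0.53693575
uc = sqrt(u_A^2 + u_B^2) = sqrt(0.77608^2 + 0.53693575^2) = 0.94371615
U = k * uc = 3 * 0.94371615
U = 2.8311

2.8311


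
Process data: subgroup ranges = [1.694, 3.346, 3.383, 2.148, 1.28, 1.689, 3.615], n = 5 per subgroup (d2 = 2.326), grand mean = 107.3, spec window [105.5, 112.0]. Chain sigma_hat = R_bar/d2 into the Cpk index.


R_bar = (1.694 + 3.346 + 3.383 + 2.148 + 1.28 + 1.689 + 3.615) / 7 = 2.4507143
sigma = R_bar / d2 = 2.4507143 / 2.326 = 1.0536175
Cp = (USL - LSL)/(6*sigma) = (112.0 - 105.5)/(6*1.0536175) = 1.0282
Cpu = (112.0 - 107.3)/(3*1.0536175) = 1.4869
Cpl = (107.3 - 105.5)/(3*1.0536175) = 0.5695
Cpk = min(Cpu, Cpl) = 0.5695

0.5695


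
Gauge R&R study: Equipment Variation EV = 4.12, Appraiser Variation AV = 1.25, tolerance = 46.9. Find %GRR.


GRR = sqrt(EV^2 + AV^2) = sqrt(4.12^2 + 1.25^2) = 4.30545
%GRR = GRR / tol * 100 = 4.30545 / 46.9 * 100
%GRR = 9.1801

9.1801


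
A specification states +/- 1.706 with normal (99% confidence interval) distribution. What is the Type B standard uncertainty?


u_B = half_width / 2.576
u_B = 1.706 / 2.576
u_B = 0.6623

0.6623


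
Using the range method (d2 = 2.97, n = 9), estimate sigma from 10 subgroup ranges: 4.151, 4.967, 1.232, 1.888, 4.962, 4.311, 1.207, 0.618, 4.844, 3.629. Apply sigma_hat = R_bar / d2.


R_bar = (4.151 + 4.967 + 1.232 + 1.888 + 4.962 + 4.311 + 1.207 + 0.618 + 4.844 + 3.629) / 10
R_bar = 31.809 / 10 = 3.1809
sigma_hat = R_bar / d2 = 3.1809 / 2.97 = 1.0710

1.0710


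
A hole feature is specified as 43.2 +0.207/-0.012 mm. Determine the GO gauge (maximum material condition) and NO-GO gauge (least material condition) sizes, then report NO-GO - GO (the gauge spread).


GO = nominal - lower_tol (smallest hole = maximum material condition)
GO = 43.2 - 0.012 = 43.188
NO-GO = nominal + upper_tol (largest hole = least material condition)
NO-GO = 43.2 + 0.207 = 43.407
spread = NO-GO - GO = 43.407 - 43.188 = 0.2190

0.2190


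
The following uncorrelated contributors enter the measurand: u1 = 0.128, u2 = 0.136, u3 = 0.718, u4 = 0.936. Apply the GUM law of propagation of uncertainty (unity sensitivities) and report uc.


uc = sqrt(0.128^2 + 0.136^2 + 0.718^2 + 0.936^2)
uc = sqrt(1.4265)
uc = 1.1944

1.1944


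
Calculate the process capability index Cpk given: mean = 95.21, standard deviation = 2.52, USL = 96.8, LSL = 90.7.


Cpu = (USL - mean) / (3*sigma) = (96.8 - 95.21) / (3*2.52) = 0.2103
Cpl = (mean - LSL) / (3*sigma) = (95.21 - 90.7) / (3*2.52) = 0.5966
Cpk = min(Cpu, Cpl) = 0.2103

0.2103


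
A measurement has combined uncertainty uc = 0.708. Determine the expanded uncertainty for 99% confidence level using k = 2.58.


U = k * uc
U = 2.58 * 0.708
U = 1.8266

1.8266


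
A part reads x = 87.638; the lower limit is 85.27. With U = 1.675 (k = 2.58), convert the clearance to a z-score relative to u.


u = U / k = 1.675 / 2.58 = 0.64922481
margin = |LSL - x| = |85.27 - 87.638| = 2.368
z = margin / u = 2.368 / 0.64922481
z = 3.6474

3.6474


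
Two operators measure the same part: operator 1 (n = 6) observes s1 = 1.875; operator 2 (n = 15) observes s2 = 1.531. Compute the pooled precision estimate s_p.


s_p = sqrt(((n1-1)*s1^2 + (n2-1)*s2^2) / (n1+n2-2))
numerator = (6-1)*1.875^2 + (15-1)*1.531^2 = 17.578125 + 32.815454 = 50.393579
denominator = 6 + 15 - 2 = 19
s_p^2 = 50.393579 / 19 = 2.6522936
s_p = sqrt(2.6522936) = 1.6286

1.6286


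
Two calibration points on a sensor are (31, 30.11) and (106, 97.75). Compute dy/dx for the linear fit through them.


slope = (y2 - y1) / (x2 - x1)
= (97.75 - 30.11) / (106 - 31)
= 67.6400 / 75
= 0.9019

0.9019


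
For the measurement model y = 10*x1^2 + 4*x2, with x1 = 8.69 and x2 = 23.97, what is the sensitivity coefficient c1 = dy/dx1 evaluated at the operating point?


y = 10*x1^2 + 4*x2
dy/dx1 = 2*10*x1
Evaluate at x1 = 8.69: c1 = 20 * 8.69
c1 = 173.8000

173.8000


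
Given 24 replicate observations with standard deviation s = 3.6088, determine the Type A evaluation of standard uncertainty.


u_A = s / sqrt(n)
u_A = 3.6088 / sqrt(24)
u_A = 3.6088 / 4.8989795
u_A = 0.7366

0.7366


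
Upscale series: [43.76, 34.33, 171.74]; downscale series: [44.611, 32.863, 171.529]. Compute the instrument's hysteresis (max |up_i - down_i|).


|43.76 - 44.611| = 0.8510
|34.33 - 32.863| = 1.4670
|171.74 - 171.529| = 0.2110
hysteresis = max(diffs) = 1.4670

1.4670


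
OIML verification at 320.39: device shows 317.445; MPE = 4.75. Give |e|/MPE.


e = indication - reference = 317.445 - 320.39 = -2.9450
|e| = 2.9450
ratio = |e| / MPE = 2.9450 / 4.75
ratio = 0.6200

0.6200


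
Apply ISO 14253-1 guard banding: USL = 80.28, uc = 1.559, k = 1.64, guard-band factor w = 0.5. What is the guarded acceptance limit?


U = k * uc = 1.64 * 1.559 = 2.55676
guard band g = w * U = 0.5 * 2.55676 = 1.27838
AL = USL - g = 80.28 - 1.27838
AL = 79.0016

79.0016


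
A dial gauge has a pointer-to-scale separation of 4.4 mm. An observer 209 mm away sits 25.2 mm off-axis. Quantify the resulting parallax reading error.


error = h * offset / d
= 4.4 * 25.2 / 209
= 0.5305

0.5305


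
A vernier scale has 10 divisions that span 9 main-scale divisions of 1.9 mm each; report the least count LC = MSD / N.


LC = MSD / n_div
= 1.9 / 10
= 0.1900

0.1900


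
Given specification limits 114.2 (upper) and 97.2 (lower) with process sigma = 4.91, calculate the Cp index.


Cp = (USL - LSL) / (6 * sigma)
= (114.2 - 97.2) / (6 * 4.91)
= 17.0000 / 29.4600
= 0.5771

0.5771


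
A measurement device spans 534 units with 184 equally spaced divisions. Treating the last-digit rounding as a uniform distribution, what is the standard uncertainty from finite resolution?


resolution = range / divisions
resolution = 534 / 184 = 2.9021739
u_res = resolution / (2*sqrt(3))
u_res = 2.9021739 / 3.4641016
u_res = 0.8378

0.8378


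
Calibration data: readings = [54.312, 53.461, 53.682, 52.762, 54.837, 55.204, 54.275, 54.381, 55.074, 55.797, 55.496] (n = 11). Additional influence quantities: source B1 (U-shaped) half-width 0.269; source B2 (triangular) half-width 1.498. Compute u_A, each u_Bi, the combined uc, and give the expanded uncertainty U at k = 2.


mean = (54.312 + 53.461 + 53.682 + 52.762 + 54.837 + 55.204 + 54.275 + 54.381 + 55.074 + 55.797 + 55.496) / 11 = 54.48009091
s = sqrt(sum((x - mean)^2)/(n-1)) = 0.92075756
u_A = s / sqrt(n) = 0.92075756 / sqrt(11) = 0.27761885
u_B1 = 0.269 / sqrt(2) = 0.19021172
u_B2 = 1.498 / sqrt(6) = 0.61155594
uc = sqrt(0.27761885^2 + 0.19021172^2 + 0.61155594^2) = 0.69803538
U = k * uc = 2 * 0.69803538
U = 1.3961

1.3961


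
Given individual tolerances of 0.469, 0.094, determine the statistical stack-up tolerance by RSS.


RSS = sqrt(0.469^2 + 0.094^2)
= sqrt(0.228797)
= 0.4783

0.4783


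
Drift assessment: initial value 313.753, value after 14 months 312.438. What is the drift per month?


rate = (v2 - v1) / months
= (312.438 - 313.753) / 14
= -1.3150 / 14
= -0.0939

-0.0939


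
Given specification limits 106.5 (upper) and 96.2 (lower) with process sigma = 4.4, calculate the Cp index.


Cp = (USL - LSL) / (6 * sigma)
= (106.5 - 96.2) / (6 * 4.4)
= 10.3000 / 26.4000
= 0.3902

0.3902


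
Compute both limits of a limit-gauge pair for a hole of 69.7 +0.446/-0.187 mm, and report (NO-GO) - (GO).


GO = nominal - lower_tol (smallest hole = maximum material condition)
GO = 69.7 - 0.187 = 69.513
NO-GO = nominal + upper_tol (largest hole = least material condition)
NO-GO = 69.7 + 0.446 = 70.146
spread = NO-GO - GO = 70.146 - 69.513 = 0.6330

0.6330


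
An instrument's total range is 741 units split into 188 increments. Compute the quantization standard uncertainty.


resolution = range / divisions
resolution = 741 / 188 = 3.9414894
u_res = resolution / (2*sqrt(3))
u_res = 3.9414894 / 3.4641016
u_res = 1.1378

1.1378


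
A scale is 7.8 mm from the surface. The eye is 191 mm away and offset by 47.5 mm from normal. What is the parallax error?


error = h * offset / d
= 7.8 * 47.5 / 191
= 1.9398

1.9398


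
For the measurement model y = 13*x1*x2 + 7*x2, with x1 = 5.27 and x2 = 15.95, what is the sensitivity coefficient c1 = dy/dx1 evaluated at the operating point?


y = 13*x1*x2 + 7*x2
dy/dx1 = 13*x2
Evaluate at x2 = 15.95: c1 = 13 * 15.95
c1 = 207.3500

207.3500


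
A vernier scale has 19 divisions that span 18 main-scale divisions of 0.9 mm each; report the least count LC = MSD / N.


LC = MSD / n_div
= 0.9 / 19
= 0.0474

0.0474


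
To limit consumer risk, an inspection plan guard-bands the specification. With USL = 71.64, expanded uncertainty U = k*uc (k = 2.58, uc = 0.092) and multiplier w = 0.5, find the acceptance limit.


U = k * uc = 2.58 * 0.092 = 0.23736
guard band g = w * U = 0.5 * 0.23736 = 0.11868
AL = USL - g = 71.64 - 0.11868
AL = 71.5213

71.5213


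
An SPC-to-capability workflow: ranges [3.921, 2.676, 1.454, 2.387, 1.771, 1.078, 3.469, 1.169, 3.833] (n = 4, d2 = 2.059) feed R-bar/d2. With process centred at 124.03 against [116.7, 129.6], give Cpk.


R_bar = (3.921 + 2.676 + 1.454 + 2.387 + 1.771 + 1.078 + 3.469 + 1.169 + 3.833) / 9 = 2.4175556
sigma = R_bar / d2 = 2.4175556 / 2.059 = 1.1741407
Cp = (USL - LSL)/(6*sigma) = (129.6 - 116.7)/(6*1.1741407) = 1.8311
Cpu = (129.6 - 124.03)/(3*1.1741407) = 1.5813
Cpl = (124.03 - 116.7)/(3*1.1741407) = 2.0810
Cpk = min(Cpu, Cpl) = 1.5813

1.5813


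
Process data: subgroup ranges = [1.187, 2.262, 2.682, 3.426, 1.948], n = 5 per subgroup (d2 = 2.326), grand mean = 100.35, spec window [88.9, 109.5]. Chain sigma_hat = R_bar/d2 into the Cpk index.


R_bar = (1.187 + 2.262 + 2.682 + 3.426 + 1.948) / 5 = 2.301
sigma = R_bar / d2 = 2.301 / 2.326 = 0.98925193
Cp = (USL - LSL)/(6*sigma) = (109.5 - 88.9)/(6*0.98925193) = 3.4706
Cpu = (109.5 - 100.35)/(3*0.98925193) = 3.0831
Cpl = (100.35 - 88.9)/(3*0.98925193) = 3.8581
Cpk = min(Cpu, Cpl) = 3.0831

3.0831


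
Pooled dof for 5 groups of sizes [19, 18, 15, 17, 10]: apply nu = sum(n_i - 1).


nu = sum_i (n_i - 1)
nu = ((19 - 1) + (18 - 1) + (15 - 1) + (17 - 1) + (10 - 1))
nu = 18 + 17 + 14 + 16 + 9
nu = 74

74


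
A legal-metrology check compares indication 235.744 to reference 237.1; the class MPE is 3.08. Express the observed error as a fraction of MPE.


e = indication - reference = 235.744 - 237.1 = -1.3560
|e| = 1.3560
ratio = |e| / MPE = 1.3560 / 3.08
ratio = 0.4403

0.4403


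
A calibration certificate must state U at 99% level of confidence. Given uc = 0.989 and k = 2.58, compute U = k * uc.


U = k * uc
U = 2.58 * 0.989
U = 2.5516

2.5516


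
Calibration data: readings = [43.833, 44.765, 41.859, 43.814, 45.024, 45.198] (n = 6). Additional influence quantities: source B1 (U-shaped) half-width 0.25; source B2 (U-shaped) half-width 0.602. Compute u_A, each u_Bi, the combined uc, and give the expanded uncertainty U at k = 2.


mean = (43.833 + 44.765 + 41.859 + 43.814 + 45.024 + 45.198) / 6 = 44.08216667
s = sqrt(sum((x - mean)^2)/(n-1)) = 1.2389401
u_A = s / sqrt(n) = 1.2389401 / sqrt(6) = 0.50579518
u_B1 = 0.25 / sqrt(2) = 0.1767767
u_B2 = 0.602 / sqrt(2) = 0.42567828
uc = sqrt(0.50579518^2 + 0.1767767^2 + 0.42567828^2) = 0.68431043
U = k * uc = 2 * 0.68431043
U = 1.3686

1.3686


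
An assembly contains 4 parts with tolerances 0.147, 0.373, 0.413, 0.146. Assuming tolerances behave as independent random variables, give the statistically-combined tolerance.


RSS = sqrt(0.147^2 + 0.373^2 + 0.413^2 + 0.146^2)
= sqrt(0.352623)
= 0.5938

0.5938


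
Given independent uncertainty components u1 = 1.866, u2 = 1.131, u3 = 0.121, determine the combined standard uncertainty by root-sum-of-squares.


uc = sqrt(1.866^2 + 1.131^2 + 0.121^2)
uc = sqrt(4.775758)
uc = 2.1854

2.1854


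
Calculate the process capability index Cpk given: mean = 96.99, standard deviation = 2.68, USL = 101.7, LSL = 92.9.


Cpu = (USL - mean) / (3*sigma) = (101.7 - 96.99) / (3*2.68) = 0.5858
Cpl = (mean - LSL) / (3*sigma) = (96.99 - 92.9) / (3*2.68) = 0.5087
Cpk = min(Cpu, Cpl) = 0.5087

0.5087


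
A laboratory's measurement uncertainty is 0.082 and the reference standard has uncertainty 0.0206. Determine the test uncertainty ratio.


TUR = u_lab / u_ref
= 0.082 / 0.0206
= 3.9806

3.9806


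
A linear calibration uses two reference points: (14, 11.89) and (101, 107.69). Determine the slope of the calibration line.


slope = (y2 - y1) / (x2 - x1)
= (107.69 - 11.89) / (101 - 14)
= 95.8000 / 87
= 1.1011

1.1011


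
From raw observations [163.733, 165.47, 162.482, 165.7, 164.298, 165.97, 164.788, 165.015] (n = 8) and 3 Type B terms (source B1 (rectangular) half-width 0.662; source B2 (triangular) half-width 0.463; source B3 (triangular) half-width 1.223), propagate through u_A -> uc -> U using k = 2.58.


mean = (163.733 + 165.47 + 162.482 + 165.7 + 164.298 + 165.97 + 164.788 + 165.015) / 8 = 164.682
s = sqrt(sum((x - mean)^2)/(n-1)) = 1.1542712
u_A = s / sqrt(n) = 1.1542712 / sqrt(8) = 0.4080965
u_B1 = 0.662 / sqrt(3) = 0.38220588
u_B2 = 0.463 / sqrt(6) = 0.18901896
u_B3 = 1.223 / sqrt(6) = 0.49928766
uc = sqrt(0.4080965^2 + 0.38220588^2 + 0.18901896^2 + 0.49928766^2) = 0.77307207
U = k * uc = 2.58 * 0.77307207
U = 1.9945

1.9945


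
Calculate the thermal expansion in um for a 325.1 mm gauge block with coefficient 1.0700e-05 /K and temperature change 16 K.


dL = L * alpha * dT
= 325.1 * 1.0700e-05 * 16
= 0.0556571 mm
dL_um = 0.0556571 * 1000 = 55.6571 um

55.6571


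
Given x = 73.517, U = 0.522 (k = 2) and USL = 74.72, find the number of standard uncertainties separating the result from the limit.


u = U / k = 0.522 / 2 = 0.261
margin = |USL - x| = |74.72 - 73.517| = 1.203
z = margin / u = 1.203 / 0.261
z = 4.6092

4.6092


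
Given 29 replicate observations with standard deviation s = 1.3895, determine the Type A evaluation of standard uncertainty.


u_A = s / sqrt(n)
u_A = 1.3895 / sqrt(29)
u_A = 1.3895 / 5.3851648
u_A = 0.2580

0.2580


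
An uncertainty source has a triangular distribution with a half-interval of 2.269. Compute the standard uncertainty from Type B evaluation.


u_B = half_width / sqrt(6)
u_B = 2.269 / 2.4494897
u_B = 0.9263

0.9263


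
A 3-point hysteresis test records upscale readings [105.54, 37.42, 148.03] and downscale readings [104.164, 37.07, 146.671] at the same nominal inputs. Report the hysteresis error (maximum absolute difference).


|105.54 - 104.164| = 1.3760
|37.42 - 37.07| = 0.3500
|148.03 - 146.671| = 1.3590
hysteresis = max(diffs) = 1.3760

1.3760


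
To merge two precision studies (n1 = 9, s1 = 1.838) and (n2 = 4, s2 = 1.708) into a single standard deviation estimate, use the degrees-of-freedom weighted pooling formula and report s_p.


s_p = sqrt(((n1-1)*s1^2 + (n2-1)*s2^2) / (n1+n2-2))
numerator = (9-1)*1.838^2 + (4-1)*1.708^2 = 27.025952 + 8.751792 = 35.777744
denominator = 9 + 4 - 2 = 11
s_p^2 = 35.777744 / 11 = 3.2525222
s_p = sqrt(3.2525222) = 1.8035

1.8035


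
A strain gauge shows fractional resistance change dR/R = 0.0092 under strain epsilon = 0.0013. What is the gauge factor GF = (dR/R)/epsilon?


GF = (dR/R) / epsilon
= 0.0092 / 0.0013
= 7.0769

7.0769


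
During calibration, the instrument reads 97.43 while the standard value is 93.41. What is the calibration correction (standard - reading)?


Correction = standard - reading
= 93.41 - 97.43
= -4.0200

-4.0200


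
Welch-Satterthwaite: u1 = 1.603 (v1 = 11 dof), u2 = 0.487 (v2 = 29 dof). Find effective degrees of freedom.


uc = sqrt(u1^2 + u2^2) = sqrt(1.603^2 + 0.487^2) = 1.6753441
v_eff = uc^4 / (u1^4/v1 + u2^4/v2)
= 1.6753441^4 / (1.603^4/11 + 0.487^4/29)
= 7.8780019 / 0.60220239
v_eff = 13.0820

13.0820


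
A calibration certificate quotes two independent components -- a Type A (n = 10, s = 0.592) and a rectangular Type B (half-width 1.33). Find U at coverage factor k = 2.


u_A = s / sqrt(n) = 0.592 / sqrt(10) = 0.18720684
u_B = half_width / sqrt(3) = 1.33 / sqrt(3) = 0.76787586
uc = sqrt(u_A^2 + u_B^2) = sqrt(0.18720684^2 + 0.76787586^2) = 0.79036684
U = k * uc = 2 * 0.79036684
U = 1.5807

1.5807


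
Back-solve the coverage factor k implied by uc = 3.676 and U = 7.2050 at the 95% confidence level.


k = U / uc
k = 7.2050 / 3.676
k = 1.96

1.96


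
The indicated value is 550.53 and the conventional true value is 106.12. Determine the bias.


Systematic error = measured - true
= 550.53 - 106.12
= 444.4100

444.4100


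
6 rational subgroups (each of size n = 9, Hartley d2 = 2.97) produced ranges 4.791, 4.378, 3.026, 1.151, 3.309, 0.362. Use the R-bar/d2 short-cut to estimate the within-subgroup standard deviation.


R_bar = (4.791 + 4.378 + 3.026 + 1.151 + 3.309 + 0.362) / 6
R_bar = 17.017 / 6 = 2.8361667
sigma_hat = R_bar / d2 = 2.8361667 / 2.97 = 0.9549

0.9549


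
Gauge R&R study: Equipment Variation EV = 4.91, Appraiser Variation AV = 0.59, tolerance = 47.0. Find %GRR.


GRR = sqrt(EV^2 + AV^2) = sqrt(4.91^2 + 0.59^2) = 4.945321
%GRR = GRR / tol * 100 = 4.945321 / 47.0 * 100
%GRR = 10.5220

10.5220


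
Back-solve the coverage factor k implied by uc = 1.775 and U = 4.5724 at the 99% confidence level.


k = U / uc
k = 4.5724 / 1.775
k = 2.576

2.576


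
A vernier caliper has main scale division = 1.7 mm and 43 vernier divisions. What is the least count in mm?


LC = MSD / n_div
= 1.7 / 43
= 0.0395

0.0395


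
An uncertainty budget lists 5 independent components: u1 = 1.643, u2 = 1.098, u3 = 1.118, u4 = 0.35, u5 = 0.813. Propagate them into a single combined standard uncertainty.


uc = sqrt(1.643^2 + 1.098^2 + 1.118^2 + 0.35^2 + 0.813^2)
uc = sqrt(5.938446)
uc = 2.4369

2.4369


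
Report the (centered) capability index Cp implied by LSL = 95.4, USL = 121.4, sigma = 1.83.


Cp = (USL - LSL) / (6 * sigma)
= (121.4 - 95.4) / (6 * 1.83)
= 26.0000 / 10.9800
= 2.3679

2.3679


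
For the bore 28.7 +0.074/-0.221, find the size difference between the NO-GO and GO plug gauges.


GO = nominal - lower_tol (smallest hole = maximum material condition)
GO = 28.7 - 0.221 = 28.479
NO-GO = nominal + upper_tol (largest hole = least material condition)
NO-GO = 28.7 + 0.074 = 28.774
spread = NO-GO - GO = 28.774 - 28.479 = 0.2950

0.2950


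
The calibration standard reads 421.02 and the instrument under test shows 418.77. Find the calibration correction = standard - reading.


Correction = standard - reading
= 421.02 - 418.77
= 2.2500

2.2500


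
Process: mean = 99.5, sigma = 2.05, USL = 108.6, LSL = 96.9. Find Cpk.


Cpu = (USL - mean) / (3*sigma) = (108.6 - 99.5) / (3*2.05) = 1.4797
Cpl = (mean - LSL) / (3*sigma) = (99.5 - 96.9) / (3*2.05) = 0.4228
Cpk = min(Cpu, Cpl) = 0.4228

0.4228


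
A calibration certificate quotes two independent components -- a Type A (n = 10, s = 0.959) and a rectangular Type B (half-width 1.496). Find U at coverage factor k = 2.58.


u_A = s / sqrt(n) = 0.959 / sqrt(10) = 0.30326243
u_B = half_width / sqrt(3) = 1.496 / sqrt(3) = 0.863716
uc = sqrt(u_A^2 + u_B^2) = sqrt(0.30326243^2 + 0.863716^2) = 0.91540889
U = k * uc = 2.58 * 0.91540889
U = 2.3618

2.3618


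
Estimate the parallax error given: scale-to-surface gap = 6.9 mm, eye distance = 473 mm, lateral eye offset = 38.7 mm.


error = h * offset / d
= 6.9 * 38.7 / 473
= 0.5645

0.5645


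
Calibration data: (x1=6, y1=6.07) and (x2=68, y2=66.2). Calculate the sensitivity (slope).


slope = (y2 - y1) / (x2 - x1)
= (66.2 - 6.07) / (68 - 6)
= 60.1300 / 62
= 0.9698

0.9698


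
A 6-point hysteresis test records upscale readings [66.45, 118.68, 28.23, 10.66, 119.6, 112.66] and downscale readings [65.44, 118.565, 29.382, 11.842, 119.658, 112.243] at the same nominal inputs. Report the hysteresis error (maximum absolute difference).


|66.45 - 65.44| = 1.0100
|118.68 - 118.565| = 0.1150
|28.23 - 29.382| = 1.1520
|10.66 - 11.842| = 1.1820
|119.6 - 119.658| = 0.0580
|112.66 - 112.243| = 0.4170
hysteresis = max(diffs) = 1.1820

1.1820


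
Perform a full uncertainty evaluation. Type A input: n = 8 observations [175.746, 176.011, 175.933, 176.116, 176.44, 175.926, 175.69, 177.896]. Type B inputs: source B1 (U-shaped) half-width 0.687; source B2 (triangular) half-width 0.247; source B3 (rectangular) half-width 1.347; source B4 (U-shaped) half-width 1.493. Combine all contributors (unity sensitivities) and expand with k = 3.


mean = (175.746 + 176.011 + 175.933 + 176.116 + 176.44 + 175.926 + 175.69 + 177.896) / 8 = 176.21975
s = sqrt(sum((x - mean)^2)/(n-1)) = 0.71576667
u_A = s / sqrt(n) = 0.71576667 / sqrt(8) = 0.25306173
u_B1 = 0.687 / sqrt(2) = 0.48578236
u_B2 = 0.247 / sqrt(6) = 0.10083733
u_B3 = 1.347 / sqrt(3) = 0.77769081
u_B4 = 1.493 / sqrt(2) = 1.0557104
uc = sqrt(0.25306173^2 + 0.48578236^2 + 0.10083733^2 + 0.77769081^2 + 1.0557104^2) = 1.4246124
U = k * uc = 3 * 1.4246124
U = 4.2738

4.2738


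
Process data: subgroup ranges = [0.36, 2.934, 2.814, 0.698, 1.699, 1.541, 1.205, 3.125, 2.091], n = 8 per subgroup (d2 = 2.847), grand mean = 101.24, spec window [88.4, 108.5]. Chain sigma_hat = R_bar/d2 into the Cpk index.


R_bar = (0.36 + 2.934 + 2.814 + 0.698 + 1.699 + 1.541 + 1.205 + 3.125 + 2.091) / 9 = 1.8296667
sigma = R_bar / d2 = 1.8296667 / 2.847 = 0.64266481
Cp = (USL - LSL)/(6*sigma) = (108.5 - 88.4)/(6*0.64266481) = 5.2127
Cpu = (108.5 - 101.24)/(3*0.64266481) = 3.7656
Cpl = (101.24 - 88.4)/(3*0.64266481) = 6.6598
Cpk = min(Cpu, Cpl) = 3.7656

3.7656


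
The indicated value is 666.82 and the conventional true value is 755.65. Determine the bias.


Systematic error = measured - true
= 666.82 - 755.65
= -88.8300

-88.8300


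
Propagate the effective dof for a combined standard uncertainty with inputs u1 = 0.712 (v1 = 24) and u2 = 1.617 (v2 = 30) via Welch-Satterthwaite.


uc = sqrt(u1^2 + u2^2) = sqrt(0.712^2 + 1.617^2) = 1.7668144
v_eff = uc^4 / (u1^4/v1 + u2^4/v2)
= 1.7668144^4 / (0.712^4/24 + 1.617^4/30)
= 9.7445934 / 0.23859463
v_eff = 40.8416

40.8416


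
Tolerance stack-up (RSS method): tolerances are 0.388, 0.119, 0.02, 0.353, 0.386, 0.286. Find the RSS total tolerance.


RSS = sqrt(0.388^2 + 0.119^2 + 0.02^2 + 0.353^2 + 0.386^2 + 0.286^2)
= sqrt(0.520506)
= 0.7215

0.7215


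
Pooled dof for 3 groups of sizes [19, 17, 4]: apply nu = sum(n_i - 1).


nu = sum_i (n_i - 1)
nu = ((19 - 1) + (17 - 1) + (4 - 1))
nu = 18 + 16 + 3
nu = 37

37


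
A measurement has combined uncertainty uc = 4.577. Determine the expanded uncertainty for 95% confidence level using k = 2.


U = k * uc
U = 2 * 4.577
U = 9.1540

9.1540


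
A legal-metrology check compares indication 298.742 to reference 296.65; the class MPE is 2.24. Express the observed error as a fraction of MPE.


e = indication - reference = 298.742 - 296.65 = 2.0920
|e| = 2.0920
ratio = |e| / MPE = 2.0920 / 2.24
ratio = 0.9339

0.9339
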